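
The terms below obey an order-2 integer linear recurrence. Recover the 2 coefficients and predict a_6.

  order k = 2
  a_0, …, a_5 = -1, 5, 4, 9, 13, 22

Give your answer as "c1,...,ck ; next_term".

  a_2 = 1·5 + 1·-1 = 4
  a_3 = 1·4 + 1·5 = 9
  a_4 = 1·9 + 1·4 = 13
  a_5 = 1·13 + 1·9 = 22
  a_6 = 1·22 + 1·13 = 35

1,1 ; 35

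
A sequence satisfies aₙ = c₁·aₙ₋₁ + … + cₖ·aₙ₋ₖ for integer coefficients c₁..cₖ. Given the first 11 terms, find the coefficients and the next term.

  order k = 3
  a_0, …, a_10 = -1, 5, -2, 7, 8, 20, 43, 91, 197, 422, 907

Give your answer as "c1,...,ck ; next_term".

  a_3 = 1·-2 + 2·5 + 1·-1 = 7
  a_4 = 1·7 + 2·-2 + 1·5 = 8
  a_5 = 1·8 + 2·7 + 1·-2 = 20
  a_6 = 1·20 + 2·8 + 1·7 = 43
  a_7 = 1·43 + 2·20 + 1·8 = 91
  a_8 = 1·91 + 2·43 + 1·20 = 197
  a_9 = 1·197 + 2·91 + 1·43 = 422
  a_10 = 1·422 + 2·197 + 1·91 = 907
  a_11 = 1·907 + 2·422 + 1·197 = 1948

1,2,1 ; 1948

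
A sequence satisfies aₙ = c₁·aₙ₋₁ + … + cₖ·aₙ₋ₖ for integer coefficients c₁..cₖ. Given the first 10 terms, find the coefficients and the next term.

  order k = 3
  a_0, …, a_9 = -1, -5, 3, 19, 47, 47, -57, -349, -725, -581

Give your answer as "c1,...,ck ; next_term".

  a_3 = 2·3 + -2·-5 + -3·-1 = 19
  a_4 = 2·19 + -2·3 + -3·-5 = 47
  a_5 = 2·47 + -2·19 + -3·3 = 47
  a_6 = 2·47 + -2·47 + -3·19 = -57
  a_7 = 2·-57 + -2·47 + -3·47 = -349
  a_8 = 2·-349 + -2·-57 + -3·47 = -725
  a_9 = 2·-725 + -2·-349 + -3·-57 = -581
  a_10 = 2·-581 + -2·-725 + -3·-349 = 1335

2,-2,-3 ; 1335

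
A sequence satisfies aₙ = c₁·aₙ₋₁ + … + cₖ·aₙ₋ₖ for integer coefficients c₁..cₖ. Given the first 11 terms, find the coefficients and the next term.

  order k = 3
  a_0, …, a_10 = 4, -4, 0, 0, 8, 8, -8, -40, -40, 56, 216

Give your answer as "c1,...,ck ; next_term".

1,-2,-2 ; 184

  a_3 = 1·0 + -2·-4 + -2·4 = 0
  a_4 = 1·0 + -2·0 + -2·-4 = 8
  a_5 = 1·8 + -2·0 + -2·0 = 8
  a_6 = 1·8 + -2·8 + -2·0 = -8
  a_7 = 1·-8 + -2·8 + -2·8 = -40
  a_8 = 1·-40 + -2·-8 + -2·8 = -40
  a_9 = 1·-40 + -2·-40 + -2·-8 = 56
  a_10 = 1·56 + -2·-40 + -2·-40 = 216
  a_11 = 1·216 + -2·56 + -2·-40 = 184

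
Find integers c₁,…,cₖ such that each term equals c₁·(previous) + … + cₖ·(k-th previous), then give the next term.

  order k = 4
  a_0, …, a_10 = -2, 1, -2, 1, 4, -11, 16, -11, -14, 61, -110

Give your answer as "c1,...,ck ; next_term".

-2,-2,0,-1 ; 109

  a_4 = -2·1 + -2·-2 + 0·1 + -1·-2 = 4
  a_5 = -2·4 + -2·1 + 0·-2 + -1·1 = -11
  a_6 = -2·-11 + -2·4 + 0·1 + -1·-2 = 16
  a_7 = -2·16 + -2·-11 + 0·4 + -1·1 = -11
  a_8 = -2·-11 + -2·16 + 0·-11 + -1·4 = -14
  a_9 = -2·-14 + -2·-11 + 0·16 + -1·-11 = 61
  a_10 = -2·61 + -2·-14 + 0·-11 + -1·16 = -110
  a_11 = -2·-110 + -2·61 + 0·-14 + -1·-11 = 109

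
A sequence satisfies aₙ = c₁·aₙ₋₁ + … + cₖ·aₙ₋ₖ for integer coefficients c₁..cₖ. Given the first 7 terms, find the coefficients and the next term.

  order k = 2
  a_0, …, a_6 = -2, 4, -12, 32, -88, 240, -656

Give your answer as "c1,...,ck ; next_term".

-2,2 ; 1792

  a_2 = -2·4 + 2·-2 = -12
  a_3 = -2·-12 + 2·4 = 32
  a_4 = -2·32 + 2·-12 = -88
  a_5 = -2·-88 + 2·32 = 240
  a_6 = -2·240 + 2·-88 = -656
  a_7 = -2·-656 + 2·240 = 1792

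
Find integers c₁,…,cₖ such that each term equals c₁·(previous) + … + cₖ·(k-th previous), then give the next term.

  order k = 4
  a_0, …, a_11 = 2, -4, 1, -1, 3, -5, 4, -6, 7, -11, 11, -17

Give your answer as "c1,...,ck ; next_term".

0,1,0,1 ; 18

  a_4 = 0·-1 + 1·1 + 0·-4 + 1·2 = 3
  a_5 = 0·3 + 1·-1 + 0·1 + 1·-4 = -5
  a_6 = 0·-5 + 1·3 + 0·-1 + 1·1 = 4
  a_7 = 0·4 + 1·-5 + 0·3 + 1·-1 = -6
  a_8 = 0·-6 + 1·4 + 0·-5 + 1·3 = 7
  a_9 = 0·7 + 1·-6 + 0·4 + 1·-5 = -11
  a_10 = 0·-11 + 1·7 + 0·-6 + 1·4 = 11
  a_11 = 0·11 + 1·-11 + 0·7 + 1·-6 = -17
  a_12 = 0·-17 + 1·11 + 0·-11 + 1·7 = 18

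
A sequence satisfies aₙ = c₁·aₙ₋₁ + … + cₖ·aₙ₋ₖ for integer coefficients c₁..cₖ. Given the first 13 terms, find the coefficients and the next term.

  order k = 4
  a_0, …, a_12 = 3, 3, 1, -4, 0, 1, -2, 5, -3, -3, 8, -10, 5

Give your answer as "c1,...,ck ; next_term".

-1,-1,0,-1 ; 8

  a_4 = -1·-4 + -1·1 + 0·3 + -1·3 = 0
  a_5 = -1·0 + -1·-4 + 0·1 + -1·3 = 1
  a_6 = -1·1 + -1·0 + 0·-4 + -1·1 = -2
  a_7 = -1·-2 + -1·1 + 0·0 + -1·-4 = 5
  a_8 = -1·5 + -1·-2 + 0·1 + -1·0 = -3
  a_9 = -1·-3 + -1·5 + 0·-2 + -1·1 = -3
  a_10 = -1·-3 + -1·-3 + 0·5 + -1·-2 = 8
  a_11 = -1·8 + -1·-3 + 0·-3 + -1·5 = -10
  a_12 = -1·-10 + -1·8 + 0·-3 + -1·-3 = 5
  a_13 = -1·5 + -1·-10 + 0·8 + -1·-3 = 8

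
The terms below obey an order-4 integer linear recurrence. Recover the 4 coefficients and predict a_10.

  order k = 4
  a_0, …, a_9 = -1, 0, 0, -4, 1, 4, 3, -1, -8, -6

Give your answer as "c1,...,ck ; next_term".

0,-1,-1,-1 ; 6

  a_4 = 0·-4 + -1·0 + -1·0 + -1·-1 = 1
  a_5 = 0·1 + -1·-4 + -1·0 + -1·0 = 4
  a_6 = 0·4 + -1·1 + -1·-4 + -1·0 = 3
  a_7 = 0·3 + -1·4 + -1·1 + -1·-4 = -1
  a_8 = 0·-1 + -1·3 + -1·4 + -1·1 = -8
  a_9 = 0·-8 + -1·-1 + -1·3 + -1·4 = -6
  a_10 = 0·-6 + -1·-8 + -1·-1 + -1·3 = 6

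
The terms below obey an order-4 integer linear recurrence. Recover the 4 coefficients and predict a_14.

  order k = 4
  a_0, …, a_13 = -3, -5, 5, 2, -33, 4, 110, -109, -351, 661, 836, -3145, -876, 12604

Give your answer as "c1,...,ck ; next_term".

0,-3,3,1 ; -5971

  a_4 = 0·2 + -3·5 + 3·-5 + 1·-3 = -33
  a_5 = 0·-33 + -3·2 + 3·5 + 1·-5 = 4
  a_6 = 0·4 + -3·-33 + 3·2 + 1·5 = 110
  a_7 = 0·110 + -3·4 + 3·-33 + 1·2 = -109
  a_8 = 0·-109 + -3·110 + 3·4 + 1·-33 = -351
  a_9 = 0·-351 + -3·-109 + 3·110 + 1·4 = 661
  a_10 = 0·661 + -3·-351 + 3·-109 + 1·110 = 836
  a_11 = 0·836 + -3·661 + 3·-351 + 1·-109 = -3145
  a_12 = 0·-3145 + -3·836 + 3·661 + 1·-351 = -876
  a_13 = 0·-876 + -3·-3145 + 3·836 + 1·661 = 12604
  a_14 = 0·12604 + -3·-876 + 3·-3145 + 1·836 = -5971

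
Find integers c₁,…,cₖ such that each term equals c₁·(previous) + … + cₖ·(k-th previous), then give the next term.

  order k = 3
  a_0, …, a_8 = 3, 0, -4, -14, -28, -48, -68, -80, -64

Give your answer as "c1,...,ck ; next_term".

2,0,-2 ; 8

  a_3 = 2·-4 + 0·0 + -2·3 = -14
  a_4 = 2·-14 + 0·-4 + -2·0 = -28
  a_5 = 2·-28 + 0·-14 + -2·-4 = -48
  a_6 = 2·-48 + 0·-28 + -2·-14 = -68
  a_7 = 2·-68 + 0·-48 + -2·-28 = -80
  a_8 = 2·-80 + 0·-68 + -2·-48 = -64
  a_9 = 2·-64 + 0·-80 + -2·-68 = 8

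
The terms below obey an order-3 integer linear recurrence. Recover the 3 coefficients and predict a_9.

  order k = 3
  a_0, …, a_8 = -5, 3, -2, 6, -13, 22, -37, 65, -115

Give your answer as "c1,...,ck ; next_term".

-2,-1,-1 ; 202

  a_3 = -2·-2 + -1·3 + -1·-5 = 6
  a_4 = -2·6 + -1·-2 + -1·3 = -13
  a_5 = -2·-13 + -1·6 + -1·-2 = 22
  a_6 = -2·22 + -1·-13 + -1·6 = -37
  a_7 = -2·-37 + -1·22 + -1·-13 = 65
  a_8 = -2·65 + -1·-37 + -1·22 = -115
  a_9 = -2·-115 + -1·65 + -1·-37 = 202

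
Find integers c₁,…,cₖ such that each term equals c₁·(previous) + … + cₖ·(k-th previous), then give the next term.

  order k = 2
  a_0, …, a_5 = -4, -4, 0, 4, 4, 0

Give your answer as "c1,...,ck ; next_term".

  a_2 = 1·-4 + -1·-4 = 0
  a_3 = 1·0 + -1·-4 = 4
  a_4 = 1·4 + -1·0 = 4
  a_5 = 1·4 + -1·4 = 0
  a_6 = 1·0 + -1·4 = -4

1,-1 ; -4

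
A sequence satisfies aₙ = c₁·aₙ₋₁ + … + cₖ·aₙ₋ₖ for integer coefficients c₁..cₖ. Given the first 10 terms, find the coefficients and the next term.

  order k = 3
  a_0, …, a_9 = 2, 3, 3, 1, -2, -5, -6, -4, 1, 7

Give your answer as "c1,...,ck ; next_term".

  a_3 = 1·3 + 0·3 + -1·2 = 1
  a_4 = 1·1 + 0·3 + -1·3 = -2
  a_5 = 1·-2 + 0·1 + -1·3 = -5
  a_6 = 1·-5 + 0·-2 + -1·1 = -6
  a_7 = 1·-6 + 0·-5 + -1·-2 = -4
  a_8 = 1·-4 + 0·-6 + -1·-5 = 1
  a_9 = 1·1 + 0·-4 + -1·-6 = 7
  a_10 = 1·7 + 0·1 + -1·-4 = 11

1,0,-1 ; 11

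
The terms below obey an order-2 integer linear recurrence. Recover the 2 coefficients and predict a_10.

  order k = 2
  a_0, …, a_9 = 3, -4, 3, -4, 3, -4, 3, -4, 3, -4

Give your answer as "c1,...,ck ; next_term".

0,1 ; 3

  a_2 = 0·-4 + 1·3 = 3
  a_3 = 0·3 + 1·-4 = -4
  a_4 = 0·-4 + 1·3 = 3
  a_5 = 0·3 + 1·-4 = -4
  a_6 = 0·-4 + 1·3 = 3
  a_7 = 0·3 + 1·-4 = -4
  a_8 = 0·-4 + 1·3 = 3
  a_9 = 0·3 + 1·-4 = -4
  a_10 = 0·-4 + 1·3 = 3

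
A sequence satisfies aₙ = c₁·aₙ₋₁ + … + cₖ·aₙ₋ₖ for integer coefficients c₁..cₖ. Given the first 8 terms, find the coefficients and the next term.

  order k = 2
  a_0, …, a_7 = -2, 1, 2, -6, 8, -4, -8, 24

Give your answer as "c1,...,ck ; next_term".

  a_2 = -2·1 + -2·-2 = 2
  a_3 = -2·2 + -2·1 = -6
  a_4 = -2·-6 + -2·2 = 8
  a_5 = -2·8 + -2·-6 = -4
  a_6 = -2·-4 + -2·8 = -8
  a_7 = -2·-8 + -2·-4 = 24
  a_8 = -2·24 + -2·-8 = -32

-2,-2 ; -32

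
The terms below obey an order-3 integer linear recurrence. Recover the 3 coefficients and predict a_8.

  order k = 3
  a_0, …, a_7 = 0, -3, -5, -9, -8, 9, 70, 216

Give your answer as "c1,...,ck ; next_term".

  a_3 = 3·-5 + -2·-3 + -3·0 = -9
  a_4 = 3·-9 + -2·-5 + -3·-3 = -8
  a_5 = 3·-8 + -2·-9 + -3·-5 = 9
  a_6 = 3·9 + -2·-8 + -3·-9 = 70
  a_7 = 3·70 + -2·9 + -3·-8 = 216
  a_8 = 3·216 + -2·70 + -3·9 = 481

3,-2,-3 ; 481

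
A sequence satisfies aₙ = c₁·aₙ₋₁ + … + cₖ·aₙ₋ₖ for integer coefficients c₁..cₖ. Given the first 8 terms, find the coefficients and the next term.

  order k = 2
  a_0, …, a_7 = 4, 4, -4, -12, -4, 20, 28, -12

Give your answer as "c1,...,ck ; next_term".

  a_2 = 1·4 + -2·4 = -4
  a_3 = 1·-4 + -2·4 = -12
  a_4 = 1·-12 + -2·-4 = -4
  a_5 = 1·-4 + -2·-12 = 20
  a_6 = 1·20 + -2·-4 = 28
  a_7 = 1·28 + -2·20 = -12
  a_8 = 1·-12 + -2·28 = -68

1,-2 ; -68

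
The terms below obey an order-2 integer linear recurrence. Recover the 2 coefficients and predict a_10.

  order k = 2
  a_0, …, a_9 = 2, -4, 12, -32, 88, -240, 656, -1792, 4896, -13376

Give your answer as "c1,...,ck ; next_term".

  a_2 = -2·-4 + 2·2 = 12
  a_3 = -2·12 + 2·-4 = -32
  a_4 = -2·-32 + 2·12 = 88
  a_5 = -2·88 + 2·-32 = -240
  a_6 = -2·-240 + 2·88 = 656
  a_7 = -2·656 + 2·-240 = -1792
  a_8 = -2·-1792 + 2·656 = 4896
  a_9 = -2·4896 + 2·-1792 = -13376
  a_10 = -2·-13376 + 2·4896 = 36544

-2,2 ; 36544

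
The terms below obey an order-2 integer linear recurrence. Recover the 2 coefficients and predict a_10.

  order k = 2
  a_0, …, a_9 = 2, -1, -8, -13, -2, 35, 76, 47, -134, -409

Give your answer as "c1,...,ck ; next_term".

  a_2 = 2·-1 + -3·2 = -8
  a_3 = 2·-8 + -3·-1 = -13
  a_4 = 2·-13 + -3·-8 = -2
  a_5 = 2·-2 + -3·-13 = 35
  a_6 = 2·35 + -3·-2 = 76
  a_7 = 2·76 + -3·35 = 47
  a_8 = 2·47 + -3·76 = -134
  a_9 = 2·-134 + -3·47 = -409
  a_10 = 2·-409 + -3·-134 = -416

2,-3 ; -416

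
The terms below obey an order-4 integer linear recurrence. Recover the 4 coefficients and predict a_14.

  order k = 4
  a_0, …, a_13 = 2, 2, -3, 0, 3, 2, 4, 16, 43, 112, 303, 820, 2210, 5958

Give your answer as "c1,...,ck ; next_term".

  a_4 = 2·0 + 1·-3 + 2·2 + 1·2 = 3
  a_5 = 2·3 + 1·0 + 2·-3 + 1·2 = 2
  a_6 = 2·2 + 1·3 + 2·0 + 1·-3 = 4
  a_7 = 2·4 + 1·2 + 2·3 + 1·0 = 16
  a_8 = 2·16 + 1·4 + 2·2 + 1·3 = 43
  a_9 = 2·43 + 1·16 + 2·4 + 1·2 = 112
  a_10 = 2·112 + 1·43 + 2·16 + 1·4 = 303
  a_11 = 2·303 + 1·112 + 2·43 + 1·16 = 820
  a_12 = 2·820 + 1·303 + 2·112 + 1·43 = 2210
  a_13 = 2·2210 + 1·820 + 2·303 + 1·112 = 5958
  a_14 = 2·5958 + 1·2210 + 2·820 + 1·303 = 16069

2,1,2,1 ; 16069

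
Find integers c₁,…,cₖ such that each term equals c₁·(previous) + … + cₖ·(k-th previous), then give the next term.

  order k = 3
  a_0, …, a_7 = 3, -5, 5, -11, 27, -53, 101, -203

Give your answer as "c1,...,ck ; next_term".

-2,-1,-2 ; 411

  a_3 = -2·5 + -1·-5 + -2·3 = -11
  a_4 = -2·-11 + -1·5 + -2·-5 = 27
  a_5 = -2·27 + -1·-11 + -2·5 = -53
  a_6 = -2·-53 + -1·27 + -2·-11 = 101
  a_7 = -2·101 + -1·-53 + -2·27 = -203
  a_8 = -2·-203 + -1·101 + -2·-53 = 411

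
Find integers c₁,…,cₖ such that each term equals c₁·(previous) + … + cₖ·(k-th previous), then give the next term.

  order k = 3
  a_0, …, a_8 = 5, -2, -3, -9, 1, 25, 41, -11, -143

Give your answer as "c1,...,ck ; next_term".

1,-2,-2 ; -203

  a_3 = 1·-3 + -2·-2 + -2·5 = -9
  a_4 = 1·-9 + -2·-3 + -2·-2 = 1
  a_5 = 1·1 + -2·-9 + -2·-3 = 25
  a_6 = 1·25 + -2·1 + -2·-9 = 41
  a_7 = 1·41 + -2·25 + -2·1 = -11
  a_8 = 1·-11 + -2·41 + -2·25 = -143
  a_9 = 1·-143 + -2·-11 + -2·41 = -203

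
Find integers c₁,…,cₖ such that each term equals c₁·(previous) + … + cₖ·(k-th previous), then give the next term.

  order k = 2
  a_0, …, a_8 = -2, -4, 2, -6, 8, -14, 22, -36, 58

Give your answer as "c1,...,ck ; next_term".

  a_2 = -1·-4 + 1·-2 = 2
  a_3 = -1·2 + 1·-4 = -6
  a_4 = -1·-6 + 1·2 = 8
  a_5 = -1·8 + 1·-6 = -14
  a_6 = -1·-14 + 1·8 = 22
  a_7 = -1·22 + 1·-14 = -36
  a_8 = -1·-36 + 1·22 = 58
  a_9 = -1·58 + 1·-36 = -94

-1,1 ; -94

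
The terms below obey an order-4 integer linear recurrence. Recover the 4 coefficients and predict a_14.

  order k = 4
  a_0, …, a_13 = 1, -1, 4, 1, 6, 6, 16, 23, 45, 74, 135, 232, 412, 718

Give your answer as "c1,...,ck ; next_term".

1,1,0,1 ; 1265

  a_4 = 1·1 + 1·4 + 0·-1 + 1·1 = 6
  a_5 = 1·6 + 1·1 + 0·4 + 1·-1 = 6
  a_6 = 1·6 + 1·6 + 0·1 + 1·4 = 16
  a_7 = 1·16 + 1·6 + 0·6 + 1·1 = 23
  a_8 = 1·23 + 1·16 + 0·6 + 1·6 = 45
  a_9 = 1·45 + 1·23 + 0·16 + 1·6 = 74
  a_10 = 1·74 + 1·45 + 0·23 + 1·16 = 135
  a_11 = 1·135 + 1·74 + 0·45 + 1·23 = 232
  a_12 = 1·232 + 1·135 + 0·74 + 1·45 = 412
  a_13 = 1·412 + 1·232 + 0·135 + 1·74 = 718
  a_14 = 1·718 + 1·412 + 0·232 + 1·135 = 1265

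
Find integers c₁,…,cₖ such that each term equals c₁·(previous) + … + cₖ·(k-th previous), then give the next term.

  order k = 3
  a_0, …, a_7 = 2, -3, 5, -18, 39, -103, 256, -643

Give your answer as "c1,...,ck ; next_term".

  a_3 = -1·5 + 3·-3 + -2·2 = -18
  a_4 = -1·-18 + 3·5 + -2·-3 = 39
  a_5 = -1·39 + 3·-18 + -2·5 = -103
  a_6 = -1·-103 + 3·39 + -2·-18 = 256
  a_7 = -1·256 + 3·-103 + -2·39 = -643
  a_8 = -1·-643 + 3·256 + -2·-103 = 1617

-1,3,-2 ; 1617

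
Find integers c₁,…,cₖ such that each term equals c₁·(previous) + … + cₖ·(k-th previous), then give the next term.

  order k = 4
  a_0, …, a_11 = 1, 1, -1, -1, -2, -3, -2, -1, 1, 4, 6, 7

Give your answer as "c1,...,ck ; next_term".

  a_4 = 1·-1 + 0·-1 + 0·1 + -1·1 = -2
  a_5 = 1·-2 + 0·-1 + 0·-1 + -1·1 = -3
  a_6 = 1·-3 + 0·-2 + 0·-1 + -1·-1 = -2
  a_7 = 1·-2 + 0·-3 + 0·-2 + -1·-1 = -1
  a_8 = 1·-1 + 0·-2 + 0·-3 + -1·-2 = 1
  a_9 = 1·1 + 0·-1 + 0·-2 + -1·-3 = 4
  a_10 = 1·4 + 0·1 + 0·-1 + -1·-2 = 6
  a_11 = 1·6 + 0·4 + 0·1 + -1·-1 = 7
  a_12 = 1·7 + 0·6 + 0·4 + -1·1 = 6

1,0,0,-1 ; 6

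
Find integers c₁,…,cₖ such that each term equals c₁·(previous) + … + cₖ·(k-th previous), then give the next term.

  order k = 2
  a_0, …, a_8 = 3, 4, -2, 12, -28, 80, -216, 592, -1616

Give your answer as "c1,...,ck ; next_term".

  a_2 = -2·4 + 2·3 = -2
  a_3 = -2·-2 + 2·4 = 12
  a_4 = -2·12 + 2·-2 = -28
  a_5 = -2·-28 + 2·12 = 80
  a_6 = -2·80 + 2·-28 = -216
  a_7 = -2·-216 + 2·80 = 592
  a_8 = -2·592 + 2·-216 = -1616
  a_9 = -2·-1616 + 2·592 = 4416

-2,2 ; 4416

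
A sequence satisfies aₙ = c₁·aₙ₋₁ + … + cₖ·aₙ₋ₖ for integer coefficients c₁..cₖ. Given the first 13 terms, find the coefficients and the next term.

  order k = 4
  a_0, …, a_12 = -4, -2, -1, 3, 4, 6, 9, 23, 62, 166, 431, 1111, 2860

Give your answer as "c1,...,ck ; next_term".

3,-1,-1,2 ; 7370

  a_4 = 3·3 + -1·-1 + -1·-2 + 2·-4 = 4
  a_5 = 3·4 + -1·3 + -1·-1 + 2·-2 = 6
  a_6 = 3·6 + -1·4 + -1·3 + 2·-1 = 9
  a_7 = 3·9 + -1·6 + -1·4 + 2·3 = 23
  a_8 = 3·23 + -1·9 + -1·6 + 2·4 = 62
  a_9 = 3·62 + -1·23 + -1·9 + 2·6 = 166
  a_10 = 3·166 + -1·62 + -1·23 + 2·9 = 431
  a_11 = 3·431 + -1·166 + -1·62 + 2·23 = 1111
  a_12 = 3·1111 + -1·431 + -1·166 + 2·62 = 2860
  a_13 = 3·2860 + -1·1111 + -1·431 + 2·166 = 7370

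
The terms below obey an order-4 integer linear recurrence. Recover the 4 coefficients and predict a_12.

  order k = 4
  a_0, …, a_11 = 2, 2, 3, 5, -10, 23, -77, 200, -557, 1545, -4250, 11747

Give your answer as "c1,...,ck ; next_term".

-2,2,-1,-2 ; -32425

  a_4 = -2·5 + 2·3 + -1·2 + -2·2 = -10
  a_5 = -2·-10 + 2·5 + -1·3 + -2·2 = 23
  a_6 = -2·23 + 2·-10 + -1·5 + -2·3 = -77
  a_7 = -2·-77 + 2·23 + -1·-10 + -2·5 = 200
  a_8 = -2·200 + 2·-77 + -1·23 + -2·-10 = -557
  a_9 = -2·-557 + 2·200 + -1·-77 + -2·23 = 1545
  a_10 = -2·1545 + 2·-557 + -1·200 + -2·-77 = -4250
  a_11 = -2·-4250 + 2·1545 + -1·-557 + -2·200 = 11747
  a_12 = -2·11747 + 2·-4250 + -1·1545 + -2·-557 = -32425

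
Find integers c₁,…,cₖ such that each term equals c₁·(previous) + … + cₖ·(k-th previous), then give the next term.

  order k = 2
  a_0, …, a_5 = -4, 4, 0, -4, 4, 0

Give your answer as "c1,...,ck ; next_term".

-1,-1 ; -4

  a_2 = -1·4 + -1·-4 = 0
  a_3 = -1·0 + -1·4 = -4
  a_4 = -1·-4 + -1·0 = 4
  a_5 = -1·4 + -1·-4 = 0
  a_6 = -1·0 + -1·4 = -4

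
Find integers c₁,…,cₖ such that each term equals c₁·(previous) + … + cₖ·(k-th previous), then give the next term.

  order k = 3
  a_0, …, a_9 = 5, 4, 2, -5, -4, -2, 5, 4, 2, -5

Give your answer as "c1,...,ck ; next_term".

  a_3 = 0·2 + 0·4 + -1·5 = -5
  a_4 = 0·-5 + 0·2 + -1·4 = -4
  a_5 = 0·-4 + 0·-5 + -1·2 = -2
  a_6 = 0·-2 + 0·-4 + -1·-5 = 5
  a_7 = 0·5 + 0·-2 + -1·-4 = 4
  a_8 = 0·4 + 0·5 + -1·-2 = 2
  a_9 = 0·2 + 0·4 + -1·5 = -5
  a_10 = 0·-5 + 0·2 + -1·4 = -4

0,0,-1 ; -4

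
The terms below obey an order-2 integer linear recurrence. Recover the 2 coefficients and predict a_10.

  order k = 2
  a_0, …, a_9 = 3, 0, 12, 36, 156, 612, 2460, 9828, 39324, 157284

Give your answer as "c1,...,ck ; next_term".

  a_2 = 3·0 + 4·3 = 12
  a_3 = 3·12 + 4·0 = 36
  a_4 = 3·36 + 4·12 = 156
  a_5 = 3·156 + 4·36 = 612
  a_6 = 3·612 + 4·156 = 2460
  a_7 = 3·2460 + 4·612 = 9828
  a_8 = 3·9828 + 4·2460 = 39324
  a_9 = 3·39324 + 4·9828 = 157284
  a_10 = 3·157284 + 4·39324 = 629148

3,4 ; 629148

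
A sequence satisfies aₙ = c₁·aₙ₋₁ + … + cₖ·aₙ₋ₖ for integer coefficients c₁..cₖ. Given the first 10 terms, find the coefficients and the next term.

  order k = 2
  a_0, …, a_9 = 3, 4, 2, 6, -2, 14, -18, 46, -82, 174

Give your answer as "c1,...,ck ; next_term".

  a_2 = -1·4 + 2·3 = 2
  a_3 = -1·2 + 2·4 = 6
  a_4 = -1·6 + 2·2 = -2
  a_5 = -1·-2 + 2·6 = 14
  a_6 = -1·14 + 2·-2 = -18
  a_7 = -1·-18 + 2·14 = 46
  a_8 = -1·46 + 2·-18 = -82
  a_9 = -1·-82 + 2·46 = 174
  a_10 = -1·174 + 2·-82 = -338

-1,2 ; -338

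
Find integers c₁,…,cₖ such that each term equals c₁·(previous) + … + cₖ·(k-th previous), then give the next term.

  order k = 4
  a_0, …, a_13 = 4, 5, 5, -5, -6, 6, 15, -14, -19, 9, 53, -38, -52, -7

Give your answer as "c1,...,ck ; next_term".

  a_4 = -1·-5 + -1·5 + -2·5 + 1·4 = -6
  a_5 = -1·-6 + -1·-5 + -2·5 + 1·5 = 6
  a_6 = -1·6 + -1·-6 + -2·-5 + 1·5 = 15
  a_7 = -1·15 + -1·6 + -2·-6 + 1·-5 = -14
  a_8 = -1·-14 + -1·15 + -2·6 + 1·-6 = -19
  a_9 = -1·-19 + -1·-14 + -2·15 + 1·6 = 9
  a_10 = -1·9 + -1·-19 + -2·-14 + 1·15 = 53
  a_11 = -1·53 + -1·9 + -2·-19 + 1·-14 = -38
  a_12 = -1·-38 + -1·53 + -2·9 + 1·-19 = -52
  a_13 = -1·-52 + -1·-38 + -2·53 + 1·9 = -7
  a_14 = -1·-7 + -1·-52 + -2·-38 + 1·53 = 188

-1,-1,-2,1 ; 188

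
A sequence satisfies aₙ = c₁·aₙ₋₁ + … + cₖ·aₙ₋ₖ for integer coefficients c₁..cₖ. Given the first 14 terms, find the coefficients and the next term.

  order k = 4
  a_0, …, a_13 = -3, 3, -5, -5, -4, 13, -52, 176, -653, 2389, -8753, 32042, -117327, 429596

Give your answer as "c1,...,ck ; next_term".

-3,2,-1,2 ; -1572990

  a_4 = -3·-5 + 2·-5 + -1·3 + 2·-3 = -4
  a_5 = -3·-4 + 2·-5 + -1·-5 + 2·3 = 13
  a_6 = -3·13 + 2·-4 + -1·-5 + 2·-5 = -52
  a_7 = -3·-52 + 2·13 + -1·-4 + 2·-5 = 176
  a_8 = -3·176 + 2·-52 + -1·13 + 2·-4 = -653
  a_9 = -3·-653 + 2·176 + -1·-52 + 2·13 = 2389
  a_10 = -3·2389 + 2·-653 + -1·176 + 2·-52 = -8753
  a_11 = -3·-8753 + 2·2389 + -1·-653 + 2·176 = 32042
  a_12 = -3·32042 + 2·-8753 + -1·2389 + 2·-653 = -117327
  a_13 = -3·-117327 + 2·32042 + -1·-8753 + 2·2389 = 429596
  a_14 = -3·429596 + 2·-117327 + -1·32042 + 2·-8753 = -1572990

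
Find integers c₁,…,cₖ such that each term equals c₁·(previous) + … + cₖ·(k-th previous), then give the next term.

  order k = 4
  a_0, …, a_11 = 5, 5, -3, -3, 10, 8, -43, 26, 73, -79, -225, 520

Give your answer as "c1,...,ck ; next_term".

-2,-3,-3,2 ; 18

  a_4 = -2·-3 + -3·-3 + -3·5 + 2·5 = 10
  a_5 = -2·10 + -3·-3 + -3·-3 + 2·5 = 8
  a_6 = -2·8 + -3·10 + -3·-3 + 2·-3 = -43
  a_7 = -2·-43 + -3·8 + -3·10 + 2·-3 = 26
  a_8 = -2·26 + -3·-43 + -3·8 + 2·10 = 73
  a_9 = -2·73 + -3·26 + -3·-43 + 2·8 = -79
  a_10 = -2·-79 + -3·73 + -3·26 + 2·-43 = -225
  a_11 = -2·-225 + -3·-79 + -3·73 + 2·26 = 520
  a_12 = -2·520 + -3·-225 + -3·-79 + 2·73 = 18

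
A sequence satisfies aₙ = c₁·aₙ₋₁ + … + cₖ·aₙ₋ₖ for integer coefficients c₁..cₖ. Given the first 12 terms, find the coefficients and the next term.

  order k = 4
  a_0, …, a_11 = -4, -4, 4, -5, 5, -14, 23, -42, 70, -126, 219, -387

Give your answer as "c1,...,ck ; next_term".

  a_4 = -1·-5 + 1·4 + 0·-4 + 1·-4 = 5
  a_5 = -1·5 + 1·-5 + 0·4 + 1·-4 = -14
  a_6 = -1·-14 + 1·5 + 0·-5 + 1·4 = 23
  a_7 = -1·23 + 1·-14 + 0·5 + 1·-5 = -42
  a_8 = -1·-42 + 1·23 + 0·-14 + 1·5 = 70
  a_9 = -1·70 + 1·-42 + 0·23 + 1·-14 = -126
  a_10 = -1·-126 + 1·70 + 0·-42 + 1·23 = 219
  a_11 = -1·219 + 1·-126 + 0·70 + 1·-42 = -387
  a_12 = -1·-387 + 1·219 + 0·-126 + 1·70 = 676

-1,1,0,1 ; 676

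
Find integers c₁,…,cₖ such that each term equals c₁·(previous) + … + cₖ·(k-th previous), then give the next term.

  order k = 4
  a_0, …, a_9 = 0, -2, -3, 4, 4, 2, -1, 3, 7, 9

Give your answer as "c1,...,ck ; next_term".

  a_4 = 1·4 + 0·-3 + 0·-2 + 1·0 = 4
  a_5 = 1·4 + 0·4 + 0·-3 + 1·-2 = 2
  a_6 = 1·2 + 0·4 + 0·4 + 1·-3 = -1
  a_7 = 1·-1 + 0·2 + 0·4 + 1·4 = 3
  a_8 = 1·3 + 0·-1 + 0·2 + 1·4 = 7
  a_9 = 1·7 + 0·3 + 0·-1 + 1·2 = 9
  a_10 = 1·9 + 0·7 + 0·3 + 1·-1 = 8

1,0,0,1 ; 8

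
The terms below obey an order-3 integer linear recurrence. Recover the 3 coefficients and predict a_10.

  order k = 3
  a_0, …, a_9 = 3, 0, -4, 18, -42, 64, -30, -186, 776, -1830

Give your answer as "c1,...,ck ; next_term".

-3,-3,2 ; 2790

  a_3 = -3·-4 + -3·0 + 2·3 = 18
  a_4 = -3·18 + -3·-4 + 2·0 = -42
  a_5 = -3·-42 + -3·18 + 2·-4 = 64
  a_6 = -3·64 + -3·-42 + 2·18 = -30
  a_7 = -3·-30 + -3·64 + 2·-42 = -186
  a_8 = -3·-186 + -3·-30 + 2·64 = 776
  a_9 = -3·776 + -3·-186 + 2·-30 = -1830
  a_10 = -3·-1830 + -3·776 + 2·-186 = 2790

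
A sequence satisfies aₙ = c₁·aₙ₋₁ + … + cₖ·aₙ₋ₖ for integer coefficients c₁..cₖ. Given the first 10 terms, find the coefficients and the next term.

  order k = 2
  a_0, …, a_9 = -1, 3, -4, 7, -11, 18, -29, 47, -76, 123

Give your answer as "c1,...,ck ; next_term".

  a_2 = -1·3 + 1·-1 = -4
  a_3 = -1·-4 + 1·3 = 7
  a_4 = -1·7 + 1·-4 = -11
  a_5 = -1·-11 + 1·7 = 18
  a_6 = -1·18 + 1·-11 = -29
  a_7 = -1·-29 + 1·18 = 47
  a_8 = -1·47 + 1·-29 = -76
  a_9 = -1·-76 + 1·47 = 123
  a_10 = -1·123 + 1·-76 = -199

-1,1 ; -199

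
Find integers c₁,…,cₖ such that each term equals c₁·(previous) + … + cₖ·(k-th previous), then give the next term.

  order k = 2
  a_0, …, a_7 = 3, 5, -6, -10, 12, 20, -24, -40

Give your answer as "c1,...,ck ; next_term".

  a_2 = 0·5 + -2·3 = -6
  a_3 = 0·-6 + -2·5 = -10
  a_4 = 0·-10 + -2·-6 = 12
  a_5 = 0·12 + -2·-10 = 20
  a_6 = 0·20 + -2·12 = -24
  a_7 = 0·-24 + -2·20 = -40
  a_8 = 0·-40 + -2·-24 = 48

0,-2 ; 48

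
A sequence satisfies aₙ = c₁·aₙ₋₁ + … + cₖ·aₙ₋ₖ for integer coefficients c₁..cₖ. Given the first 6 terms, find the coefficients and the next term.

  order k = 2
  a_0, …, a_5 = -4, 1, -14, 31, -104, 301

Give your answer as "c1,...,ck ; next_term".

  a_2 = -2·1 + 3·-4 = -14
  a_3 = -2·-14 + 3·1 = 31
  a_4 = -2·31 + 3·-14 = -104
  a_5 = -2·-104 + 3·31 = 301
  a_6 = -2·301 + 3·-104 = -914

-2,3 ; -914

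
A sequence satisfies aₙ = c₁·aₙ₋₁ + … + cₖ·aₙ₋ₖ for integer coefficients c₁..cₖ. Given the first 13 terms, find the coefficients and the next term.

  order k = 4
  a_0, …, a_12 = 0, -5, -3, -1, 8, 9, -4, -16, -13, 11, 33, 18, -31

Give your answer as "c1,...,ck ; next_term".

0,-1,-1,-1 ; -62

  a_4 = 0·-1 + -1·-3 + -1·-5 + -1·0 = 8
  a_5 = 0·8 + -1·-1 + -1·-3 + -1·-5 = 9
  a_6 = 0·9 + -1·8 + -1·-1 + -1·-3 = -4
  a_7 = 0·-4 + -1·9 + -1·8 + -1·-1 = -16
  a_8 = 0·-16 + -1·-4 + -1·9 + -1·8 = -13
  a_9 = 0·-13 + -1·-16 + -1·-4 + -1·9 = 11
  a_10 = 0·11 + -1·-13 + -1·-16 + -1·-4 = 33
  a_11 = 0·33 + -1·11 + -1·-13 + -1·-16 = 18
  a_12 = 0·18 + -1·33 + -1·11 + -1·-13 = -31
  a_13 = 0·-31 + -1·18 + -1·33 + -1·11 = -62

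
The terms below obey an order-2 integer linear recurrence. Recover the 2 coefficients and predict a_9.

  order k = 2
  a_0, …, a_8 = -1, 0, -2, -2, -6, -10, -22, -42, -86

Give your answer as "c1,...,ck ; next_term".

  a_2 = 1·0 + 2·-1 = -2
  a_3 = 1·-2 + 2·0 = -2
  a_4 = 1·-2 + 2·-2 = -6
  a_5 = 1·-6 + 2·-2 = -10
  a_6 = 1·-10 + 2·-6 = -22
  a_7 = 1·-22 + 2·-10 = -42
  a_8 = 1·-42 + 2·-22 = -86
  a_9 = 1·-86 + 2·-42 = -170

1,2 ; -170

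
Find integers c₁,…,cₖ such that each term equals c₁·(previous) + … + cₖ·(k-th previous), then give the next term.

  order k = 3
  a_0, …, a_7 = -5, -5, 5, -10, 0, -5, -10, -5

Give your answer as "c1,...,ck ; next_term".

  a_3 = 0·5 + 1·-5 + 1·-5 = -10
  a_4 = 0·-10 + 1·5 + 1·-5 = 0
  a_5 = 0·0 + 1·-10 + 1·5 = -5
  a_6 = 0·-5 + 1·0 + 1·-10 = -10
  a_7 = 0·-10 + 1·-5 + 1·0 = -5
  a_8 = 0·-5 + 1·-10 + 1·-5 = -15

0,1,1 ; -15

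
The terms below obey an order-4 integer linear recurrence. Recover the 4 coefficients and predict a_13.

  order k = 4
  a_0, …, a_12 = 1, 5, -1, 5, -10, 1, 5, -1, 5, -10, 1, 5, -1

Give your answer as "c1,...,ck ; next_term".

  a_4 = -1·5 + -1·-1 + -1·5 + -1·1 = -10
  a_5 = -1·-10 + -1·5 + -1·-1 + -1·5 = 1
  a_6 = -1·1 + -1·-10 + -1·5 + -1·-1 = 5
  a_7 = -1·5 + -1·1 + -1·-10 + -1·5 = -1
  a_8 = -1·-1 + -1·5 + -1·1 + -1·-10 = 5
  a_9 = -1·5 + -1·-1 + -1·5 + -1·1 = -10
  a_10 = -1·-10 + -1·5 + -1·-1 + -1·5 = 1
  a_11 = -1·1 + -1·-10 + -1·5 + -1·-1 = 5
  a_12 = -1·5 + -1·1 + -1·-10 + -1·5 = -1
  a_13 = -1·-1 + -1·5 + -1·1 + -1·-10 = 5

-1,-1,-1,-1 ; 5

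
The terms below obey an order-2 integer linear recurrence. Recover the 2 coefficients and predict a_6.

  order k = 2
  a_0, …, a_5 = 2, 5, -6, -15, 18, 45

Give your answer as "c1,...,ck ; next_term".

  a_2 = 0·5 + -3·2 = -6
  a_3 = 0·-6 + -3·5 = -15
  a_4 = 0·-15 + -3·-6 = 18
  a_5 = 0·18 + -3·-15 = 45
  a_6 = 0·45 + -3·18 = -54

0,-3 ; -54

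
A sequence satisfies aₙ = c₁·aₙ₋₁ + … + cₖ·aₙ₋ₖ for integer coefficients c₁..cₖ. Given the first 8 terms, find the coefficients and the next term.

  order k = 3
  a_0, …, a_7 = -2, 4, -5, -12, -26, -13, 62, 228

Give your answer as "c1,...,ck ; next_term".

2,-2,-3 ; 371

  a_3 = 2·-5 + -2·4 + -3·-2 = -12
  a_4 = 2·-12 + -2·-5 + -3·4 = -26
  a_5 = 2·-26 + -2·-12 + -3·-5 = -13
  a_6 = 2·-13 + -2·-26 + -3·-12 = 62
  a_7 = 2·62 + -2·-13 + -3·-26 = 228
  a_8 = 2·228 + -2·62 + -3·-13 = 371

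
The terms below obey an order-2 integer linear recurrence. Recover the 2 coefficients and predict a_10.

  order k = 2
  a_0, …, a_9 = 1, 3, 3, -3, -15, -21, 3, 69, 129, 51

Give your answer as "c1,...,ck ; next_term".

2,-3 ; -285

  a_2 = 2·3 + -3·1 = 3
  a_3 = 2·3 + -3·3 = -3
  a_4 = 2·-3 + -3·3 = -15
  a_5 = 2·-15 + -3·-3 = -21
  a_6 = 2·-21 + -3·-15 = 3
  a_7 = 2·3 + -3·-21 = 69
  a_8 = 2·69 + -3·3 = 129
  a_9 = 2·129 + -3·69 = 51
  a_10 = 2·51 + -3·129 = -285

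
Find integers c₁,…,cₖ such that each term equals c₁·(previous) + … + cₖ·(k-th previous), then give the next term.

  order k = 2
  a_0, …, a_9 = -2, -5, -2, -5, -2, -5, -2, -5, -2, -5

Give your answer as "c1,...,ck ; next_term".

0,1 ; -2

  a_2 = 0·-5 + 1·-2 = -2
  a_3 = 0·-2 + 1·-5 = -5
  a_4 = 0·-5 + 1·-2 = -2
  a_5 = 0·-2 + 1·-5 = -5
  a_6 = 0·-5 + 1·-2 = -2
  a_7 = 0·-2 + 1·-5 = -5
  a_8 = 0·-5 + 1·-2 = -2
  a_9 = 0·-2 + 1·-5 = -5
  a_10 = 0·-5 + 1·-2 = -2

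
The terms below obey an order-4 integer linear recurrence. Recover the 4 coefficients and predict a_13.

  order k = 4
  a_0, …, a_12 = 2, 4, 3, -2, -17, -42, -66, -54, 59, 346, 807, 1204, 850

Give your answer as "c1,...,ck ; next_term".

  a_4 = 2·-2 + -1·3 + -2·4 + -1·2 = -17
  a_5 = 2·-17 + -1·-2 + -2·3 + -1·4 = -42
  a_6 = 2·-42 + -1·-17 + -2·-2 + -1·3 = -66
  a_7 = 2·-66 + -1·-42 + -2·-17 + -1·-2 = -54
  a_8 = 2·-54 + -1·-66 + -2·-42 + -1·-17 = 59
  a_9 = 2·59 + -1·-54 + -2·-66 + -1·-42 = 346
  a_10 = 2·346 + -1·59 + -2·-54 + -1·-66 = 807
  a_11 = 2·807 + -1·346 + -2·59 + -1·-54 = 1204
  a_12 = 2·1204 + -1·807 + -2·346 + -1·59 = 850
  a_13 = 2·850 + -1·1204 + -2·807 + -1·346 = -1464

2,-1,-2,-1 ; -1464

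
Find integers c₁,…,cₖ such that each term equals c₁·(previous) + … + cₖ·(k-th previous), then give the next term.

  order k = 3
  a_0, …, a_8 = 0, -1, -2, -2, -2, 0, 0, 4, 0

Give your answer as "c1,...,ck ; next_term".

0,2,-2 ; 8

  a_3 = 0·-2 + 2·-1 + -2·0 = -2
  a_4 = 0·-2 + 2·-2 + -2·-1 = -2
  a_5 = 0·-2 + 2·-2 + -2·-2 = 0
  a_6 = 0·0 + 2·-2 + -2·-2 = 0
  a_7 = 0·0 + 2·0 + -2·-2 = 4
  a_8 = 0·4 + 2·0 + -2·0 = 0
  a_9 = 0·0 + 2·4 + -2·0 = 8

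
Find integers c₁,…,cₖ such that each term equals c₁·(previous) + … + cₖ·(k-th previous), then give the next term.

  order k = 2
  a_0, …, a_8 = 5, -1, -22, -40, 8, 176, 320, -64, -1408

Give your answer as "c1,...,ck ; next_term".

2,-4 ; -2560

  a_2 = 2·-1 + -4·5 = -22
  a_3 = 2·-22 + -4·-1 = -40
  a_4 = 2·-40 + -4·-22 = 8
  a_5 = 2·8 + -4·-40 = 176
  a_6 = 2·176 + -4·8 = 320
  a_7 = 2·320 + -4·176 = -64
  a_8 = 2·-64 + -4·320 = -1408
  a_9 = 2·-1408 + -4·-64 = -2560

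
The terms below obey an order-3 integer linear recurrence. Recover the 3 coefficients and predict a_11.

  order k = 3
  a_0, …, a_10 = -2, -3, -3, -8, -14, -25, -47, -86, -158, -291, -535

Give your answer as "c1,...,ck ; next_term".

1,1,1 ; -984

  a_3 = 1·-3 + 1·-3 + 1·-2 = -8
  a_4 = 1·-8 + 1·-3 + 1·-3 = -14
  a_5 = 1·-14 + 1·-8 + 1·-3 = -25
  a_6 = 1·-25 + 1·-14 + 1·-8 = -47
  a_7 = 1·-47 + 1·-25 + 1·-14 = -86
  a_8 = 1·-86 + 1·-47 + 1·-25 = -158
  a_9 = 1·-158 + 1·-86 + 1·-47 = -291
  a_10 = 1·-291 + 1·-158 + 1·-86 = -535
  a_11 = 1·-535 + 1·-291 + 1·-158 = -984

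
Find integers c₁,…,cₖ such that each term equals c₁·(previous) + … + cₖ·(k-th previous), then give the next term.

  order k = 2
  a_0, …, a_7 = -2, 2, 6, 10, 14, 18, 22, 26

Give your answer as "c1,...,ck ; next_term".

  a_2 = 2·2 + -1·-2 = 6
  a_3 = 2·6 + -1·2 = 10
  a_4 = 2·10 + -1·6 = 14
  a_5 = 2·14 + -1·10 = 18
  a_6 = 2·18 + -1·14 = 22
  a_7 = 2·22 + -1·18 = 26
  a_8 = 2·26 + -1·22 = 30

2,-1 ; 30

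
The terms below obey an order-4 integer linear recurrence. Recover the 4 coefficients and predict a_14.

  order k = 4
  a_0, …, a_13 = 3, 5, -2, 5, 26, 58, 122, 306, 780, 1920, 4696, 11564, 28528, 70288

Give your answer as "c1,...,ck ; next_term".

2,0,2,2 ; 173096

  a_4 = 2·5 + 0·-2 + 2·5 + 2·3 = 26
  a_5 = 2·26 + 0·5 + 2·-2 + 2·5 = 58
  a_6 = 2·58 + 0·26 + 2·5 + 2·-2 = 122
  a_7 = 2·122 + 0·58 + 2·26 + 2·5 = 306
  a_8 = 2·306 + 0·122 + 2·58 + 2·26 = 780
  a_9 = 2·780 + 0·306 + 2·122 + 2·58 = 1920
  a_10 = 2·1920 + 0·780 + 2·306 + 2·122 = 4696
  a_11 = 2·4696 + 0·1920 + 2·780 + 2·306 = 11564
  a_12 = 2·11564 + 0·4696 + 2·1920 + 2·780 = 28528
  a_13 = 2·28528 + 0·11564 + 2·4696 + 2·1920 = 70288
  a_14 = 2·70288 + 0·28528 + 2·11564 + 2·4696 = 173096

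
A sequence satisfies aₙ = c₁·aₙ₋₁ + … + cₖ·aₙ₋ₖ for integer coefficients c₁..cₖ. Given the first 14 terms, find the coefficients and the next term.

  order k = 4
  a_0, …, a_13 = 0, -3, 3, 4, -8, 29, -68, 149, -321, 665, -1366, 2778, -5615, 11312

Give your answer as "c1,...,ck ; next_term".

  a_4 = -2·4 + 1·3 + 1·-3 + -2·0 = -8
  a_5 = -2·-8 + 1·4 + 1·3 + -2·-3 = 29
  a_6 = -2·29 + 1·-8 + 1·4 + -2·3 = -68
  a_7 = -2·-68 + 1·29 + 1·-8 + -2·4 = 149
  a_8 = -2·149 + 1·-68 + 1·29 + -2·-8 = -321
  a_9 = -2·-321 + 1·149 + 1·-68 + -2·29 = 665
  a_10 = -2·665 + 1·-321 + 1·149 + -2·-68 = -1366
  a_11 = -2·-1366 + 1·665 + 1·-321 + -2·149 = 2778
  a_12 = -2·2778 + 1·-1366 + 1·665 + -2·-321 = -5615
  a_13 = -2·-5615 + 1·2778 + 1·-1366 + -2·665 = 11312
  a_14 = -2·11312 + 1·-5615 + 1·2778 + -2·-1366 = -22729

-2,1,1,-2 ; -22729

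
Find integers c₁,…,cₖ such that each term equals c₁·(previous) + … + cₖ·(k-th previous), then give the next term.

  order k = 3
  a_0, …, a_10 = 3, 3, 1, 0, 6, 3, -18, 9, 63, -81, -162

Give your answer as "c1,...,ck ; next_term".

0,-3,3 ; 432

  a_3 = 0·1 + -3·3 + 3·3 = 0
  a_4 = 0·0 + -3·1 + 3·3 = 6
  a_5 = 0·6 + -3·0 + 3·1 = 3
  a_6 = 0·3 + -3·6 + 3·0 = -18
  a_7 = 0·-18 + -3·3 + 3·6 = 9
  a_8 = 0·9 + -3·-18 + 3·3 = 63
  a_9 = 0·63 + -3·9 + 3·-18 = -81
  a_10 = 0·-81 + -3·63 + 3·9 = -162
  a_11 = 0·-162 + -3·-81 + 3·63 = 432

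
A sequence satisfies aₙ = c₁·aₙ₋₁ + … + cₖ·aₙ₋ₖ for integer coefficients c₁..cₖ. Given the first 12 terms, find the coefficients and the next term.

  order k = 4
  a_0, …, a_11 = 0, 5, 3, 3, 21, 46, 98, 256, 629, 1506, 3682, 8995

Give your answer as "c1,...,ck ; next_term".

  a_4 = 2·3 + 0·3 + 3·5 + -1·0 = 21
  a_5 = 2·21 + 0·3 + 3·3 + -1·5 = 46
  a_6 = 2·46 + 0·21 + 3·3 + -1·3 = 98
  a_7 = 2·98 + 0·46 + 3·21 + -1·3 = 256
  a_8 = 2·256 + 0·98 + 3·46 + -1·21 = 629
  a_9 = 2·629 + 0·256 + 3·98 + -1·46 = 1506
  a_10 = 2·1506 + 0·629 + 3·256 + -1·98 = 3682
  a_11 = 2·3682 + 0·1506 + 3·629 + -1·256 = 8995
  a_12 = 2·8995 + 0·3682 + 3·1506 + -1·629 = 21879

2,0,3,-1 ; 21879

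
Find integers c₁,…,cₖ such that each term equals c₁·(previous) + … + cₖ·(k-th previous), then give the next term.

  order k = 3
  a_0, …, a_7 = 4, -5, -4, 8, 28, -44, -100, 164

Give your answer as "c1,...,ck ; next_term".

-1,-4,-4 ; 412

  a_3 = -1·-4 + -4·-5 + -4·4 = 8
  a_4 = -1·8 + -4·-4 + -4·-5 = 28
  a_5 = -1·28 + -4·8 + -4·-4 = -44
  a_6 = -1·-44 + -4·28 + -4·8 = -100
  a_7 = -1·-100 + -4·-44 + -4·28 = 164
  a_8 = -1·164 + -4·-100 + -4·-44 = 412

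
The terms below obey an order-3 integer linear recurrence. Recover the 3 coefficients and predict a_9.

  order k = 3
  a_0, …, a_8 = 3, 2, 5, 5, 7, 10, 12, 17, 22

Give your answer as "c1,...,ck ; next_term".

  a_3 = 0·5 + 1·2 + 1·3 = 5
  a_4 = 0·5 + 1·5 + 1·2 = 7
  a_5 = 0·7 + 1·5 + 1·5 = 10
  a_6 = 0·10 + 1·7 + 1·5 = 12
  a_7 = 0·12 + 1·10 + 1·7 = 17
  a_8 = 0·17 + 1·12 + 1·10 = 22
  a_9 = 0·22 + 1·17 + 1·12 = 29

0,1,1 ; 29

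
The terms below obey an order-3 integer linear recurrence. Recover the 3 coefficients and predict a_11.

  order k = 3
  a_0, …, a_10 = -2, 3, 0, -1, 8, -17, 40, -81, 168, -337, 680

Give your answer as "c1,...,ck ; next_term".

-2,1,2 ; -1361

  a_3 = -2·0 + 1·3 + 2·-2 = -1
  a_4 = -2·-1 + 1·0 + 2·3 = 8
  a_5 = -2·8 + 1·-1 + 2·0 = -17
  a_6 = -2·-17 + 1·8 + 2·-1 = 40
  a_7 = -2·40 + 1·-17 + 2·8 = -81
  a_8 = -2·-81 + 1·40 + 2·-17 = 168
  a_9 = -2·168 + 1·-81 + 2·40 = -337
  a_10 = -2·-337 + 1·168 + 2·-81 = 680
  a_11 = -2·680 + 1·-337 + 2·168 = -1361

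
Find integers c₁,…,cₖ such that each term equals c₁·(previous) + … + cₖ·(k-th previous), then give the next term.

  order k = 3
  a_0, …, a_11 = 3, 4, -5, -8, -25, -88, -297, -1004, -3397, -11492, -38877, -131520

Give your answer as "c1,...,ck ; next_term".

3,1,1 ; -444929

  a_3 = 3·-5 + 1·4 + 1·3 = -8
  a_4 = 3·-8 + 1·-5 + 1·4 = -25
  a_5 = 3·-25 + 1·-8 + 1·-5 = -88
  a_6 = 3·-88 + 1·-25 + 1·-8 = -297
  a_7 = 3·-297 + 1·-88 + 1·-25 = -1004
  a_8 = 3·-1004 + 1·-297 + 1·-88 = -3397
  a_9 = 3·-3397 + 1·-1004 + 1·-297 = -11492
  a_10 = 3·-11492 + 1·-3397 + 1·-1004 = -38877
  a_11 = 3·-38877 + 1·-11492 + 1·-3397 = -131520
  a_12 = 3·-131520 + 1·-38877 + 1·-11492 = -444929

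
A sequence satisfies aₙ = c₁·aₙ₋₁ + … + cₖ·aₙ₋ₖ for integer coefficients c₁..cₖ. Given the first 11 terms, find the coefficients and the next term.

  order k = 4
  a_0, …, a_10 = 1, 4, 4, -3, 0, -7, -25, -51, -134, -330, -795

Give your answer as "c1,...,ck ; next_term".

  a_4 = 2·-3 + 1·4 + 1·4 + -2·1 = 0
  a_5 = 2·0 + 1·-3 + 1·4 + -2·4 = -7
  a_6 = 2·-7 + 1·0 + 1·-3 + -2·4 = -25
  a_7 = 2·-25 + 1·-7 + 1·0 + -2·-3 = -51
  a_8 = 2·-51 + 1·-25 + 1·-7 + -2·0 = -134
  a_9 = 2·-134 + 1·-51 + 1·-25 + -2·-7 = -330
  a_10 = 2·-330 + 1·-134 + 1·-51 + -2·-25 = -795
  a_11 = 2·-795 + 1·-330 + 1·-134 + -2·-51 = -1952

2,1,1,-2 ; -1952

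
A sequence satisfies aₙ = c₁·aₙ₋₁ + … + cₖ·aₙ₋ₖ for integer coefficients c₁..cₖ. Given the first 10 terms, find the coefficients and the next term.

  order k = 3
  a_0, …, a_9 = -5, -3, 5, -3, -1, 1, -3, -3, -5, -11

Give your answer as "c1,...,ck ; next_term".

1,1,1 ; -19

  a_3 = 1·5 + 1·-3 + 1·-5 = -3
  a_4 = 1·-3 + 1·5 + 1·-3 = -1
  a_5 = 1·-1 + 1·-3 + 1·5 = 1
  a_6 = 1·1 + 1·-1 + 1·-3 = -3
  a_7 = 1·-3 + 1·1 + 1·-1 = -3
  a_8 = 1·-3 + 1·-3 + 1·1 = -5
  a_9 = 1·-5 + 1·-3 + 1·-3 = -11
  a_10 = 1·-11 + 1·-5 + 1·-3 = -19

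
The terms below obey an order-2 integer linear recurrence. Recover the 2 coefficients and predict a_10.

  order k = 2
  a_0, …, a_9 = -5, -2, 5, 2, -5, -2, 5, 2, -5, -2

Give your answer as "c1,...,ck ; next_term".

0,-1 ; 5

  a_2 = 0·-2 + -1·-5 = 5
  a_3 = 0·5 + -1·-2 = 2
  a_4 = 0·2 + -1·5 = -5
  a_5 = 0·-5 + -1·2 = -2
  a_6 = 0·-2 + -1·-5 = 5
  a_7 = 0·5 + -1·-2 = 2
  a_8 = 0·2 + -1·5 = -5
  a_9 = 0·-5 + -1·2 = -2
  a_10 = 0·-2 + -1·-5 = 5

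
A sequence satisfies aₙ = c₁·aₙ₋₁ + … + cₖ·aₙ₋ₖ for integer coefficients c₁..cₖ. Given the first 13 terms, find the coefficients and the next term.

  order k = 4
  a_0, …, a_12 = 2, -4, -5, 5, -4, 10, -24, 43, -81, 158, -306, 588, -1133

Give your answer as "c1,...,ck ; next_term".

  a_4 = -1·5 + 1·-5 + -1·-4 + 1·2 = -4
  a_5 = -1·-4 + 1·5 + -1·-5 + 1·-4 = 10
  a_6 = -1·10 + 1·-4 + -1·5 + 1·-5 = -24
  a_7 = -1·-24 + 1·10 + -1·-4 + 1·5 = 43
  a_8 = -1·43 + 1·-24 + -1·10 + 1·-4 = -81
  a_9 = -1·-81 + 1·43 + -1·-24 + 1·10 = 158
  a_10 = -1·158 + 1·-81 + -1·43 + 1·-24 = -306
  a_11 = -1·-306 + 1·158 + -1·-81 + 1·43 = 588
  a_12 = -1·588 + 1·-306 + -1·158 + 1·-81 = -1133
  a_13 = -1·-1133 + 1·588 + -1·-306 + 1·158 = 2185

-1,1,-1,1 ; 2185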